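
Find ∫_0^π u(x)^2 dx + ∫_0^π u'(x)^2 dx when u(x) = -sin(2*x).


||u||_{H^1(0,π)}^2 = 5*π/2

u'(x) = -2*cos(2*x).
Expand u² and (u')² and integrate term by term on (0, π), using: for integers n ≥ 1, ∫_0^π sin²(nx) dx = ∫_0^π cos²(nx) dx = π/2; for n ≠ n', ∫_0^π sin(nx)sin(n'x) dx = ∫_0^π cos(nx)cos(n'x) dx = 0; and by product-to-sum, ∫_0^π sin(nx)cos(n'x) dx = ½∫_0^π [sin((n+n')x) + sin((n−n')x)] dx, which is 0 when n+n' is even and 2n/(n²−n'²) when n+n' is odd (it need not vanish on (0, π)).
  u² squared terms: (-1)²·∫sin(2x)² dx = 1·π/2 = π/2.
  So ∫_0^π u² dx = π/2.
  (u')² squared terms: (-2)²·∫cos(2x)² dx = 4·π/2 = 2*π.
  So ∫_0^π (u')² dx = 2*π.
||u||_{H^1}^2 = (π/2) + (2*π) = 5*π/2.


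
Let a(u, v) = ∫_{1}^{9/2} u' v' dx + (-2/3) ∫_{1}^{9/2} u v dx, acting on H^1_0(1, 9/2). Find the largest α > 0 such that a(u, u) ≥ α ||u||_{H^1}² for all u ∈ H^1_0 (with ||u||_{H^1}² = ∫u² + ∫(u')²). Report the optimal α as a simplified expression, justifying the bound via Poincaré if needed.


α = 2*(-49 + 6*π^2)/(3*(4*π^2 + 49))

Coercivity of a(·,·) on H^1_0(1, 9/2) means a(u, u) ≥ α ||u||_{H^1}² for every u ∈ H^1_0.
The interval has length L = 7/2, and Poincaré/coercivity depend only on L. Here a(u, u) = ∫(u')² + (-2/3)·∫u².
Here c = -2/3 < 0 with |c| < (π/L)² = 4*π^2/49, so coercivity still holds. The condition a(u,u) ≥ α||u||_{H^1}² reads (1−α)∫(u')² ≥ (α−c)∫u². Any admissible α is ≤ 1 (rapidly oscillating u have ∫u²/∫(u')² → 0), and α = 1 would force 0 ≥ (1−c)∫u², impossible since c < 1; so 1−α > 0. By the sharp Poincaré inequality on H^1_0 of an interval of length L, ∫(u')² ≥ (π/L)²∫u² with equality for the first sine mode sin(π(x−x₀)/L) (x₀ the left endpoint), so the inequality holds for all u iff (1−α)(π/L)² ≥ α − c, i.e. α ≤ ((π/L)² + c)/((π/L)² + 1) = (1 + c(L/π)²)/(1 + (L/π)²). (Direct route, valid since c ≤ 0: Poincaré gives c∫u² ≥ c(L/π)²∫(u')², so a(u,u) ≥ (1 + c(L/π)²)∫(u')², while ||u||_{H^1}² ≤ (1 + (L/π)²)∫(u')²; dividing yields the same α.) With (π/L)² = 4*π^2/49 and c = -2/3, the largest admissible constant is α = ((π/L)² + c)/((π/L)² + 1).
Simplifying, α = 2*(-49 + 6*π^2)/(3*(4*π^2 + 49)).


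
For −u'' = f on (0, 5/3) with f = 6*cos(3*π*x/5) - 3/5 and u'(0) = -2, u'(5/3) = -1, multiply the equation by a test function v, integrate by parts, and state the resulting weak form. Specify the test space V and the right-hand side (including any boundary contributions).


V = H^1(0, 5/3) (v unrestricted at boundary; u is determined up to an additive constant); weak form: ∫_0^5/3 u'v' dx = ∫_0^5/3 (6*cos(3*π*x/5) - 3/5) v dx − v(5/3) + 2·v(0) for all v ∈ V.

Multiply both sides by a test function v and integrate from 0 to 5/3:
  ∫_0^5/3 −u''(x) v(x) dx = ∫_0^5/3 f(x) v(x) dx.
Integrate the LHS by parts once:
  ∫_0^5/3 −u'' v dx = −[u'(x) v(x)]_0^5/3 + ∫_0^5/3 u'(x) v'(x) dx.
Thus ∫_0^5/3 u'(x) v'(x) dx = ∫_0^5/3 f(x) v(x) dx + [u'(x) v(x)]_0^5/3.
Choose V so that boundary terms are either known or forced to vanish.
u has inhomogeneous Neumann u'(0) = -2, u'(5/3) = -1. [u' v]_0^5/3 = (-1)·v(5/3) − (-2)·v(0) = − v(5/3) + 2·v(0). Take V = H^1(0, 5/3); boundary term becomes part of RHS.
Weak formulation: find u (satisfying any essential BC) such that ∫_0^5/3 u'(x) v'(x) dx = ∫_0^5/3 f v dx − v(5/3) + 2·v(0) for all v ∈ V (Neumann data are natural BCs: they enter the RHS as boundary terms).
Substituting f(x) = 6*cos(3*π*x/5) - 3/5, the right-hand side is ∫_0^5/3 (6*cos(3*π*x/5) - 3/5) v dx − v(5/3) + 2·v(0).
Compatibility check (pure Neumann): taking v ≡ 1 ∈ V gives 0 = ∫_0^5/3 f dx + (-1) − (-2), i.e. ∫_0^5/3 f dx must equal u'(0) − u'(5/3) = -1. Indeed ∫_0^5/3 (6*cos(3*π*x/5) - 3/5) dx = -1, so the data are compatible. The solution is then unique only up to an additive constant (fix it e.g. by requiring ∫_0^5/3 u dx = 0).


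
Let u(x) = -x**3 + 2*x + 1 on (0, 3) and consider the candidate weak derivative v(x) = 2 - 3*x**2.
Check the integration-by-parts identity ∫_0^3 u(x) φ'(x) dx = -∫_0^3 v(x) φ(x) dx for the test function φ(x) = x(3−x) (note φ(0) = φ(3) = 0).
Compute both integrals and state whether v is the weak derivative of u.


LHS = 549/20, RHS = 549/20. Yes, v = u' weakly.

u(x) = -x**3 + 2*x + 1, classical derivative u'(x) = 2 - 3*x**2.
φ(x) = x(3−x), so φ'(x) = 3 - 2*x.
Note φ(0) = φ(3) = 0, so the boundary term u·φ vanishes.
LHS = ∫_0^3 u(x) φ'(x) dx = ∫_0^3 (2*x^4 - 3*x^3 - 4*x^2 + 4*x + 3) dx. Term by term:
  ∫_0^3 2*x^4 dx = 486/5;  ∫_0^3 -3*x^3 dx = -243/4;  ∫_0^3 -4*x^2 dx = -36;
  ∫_0^3 4*x dx = 18;  ∫_0^3 3 dx = 9.
Sum: 486/5 − 243/4 − 36 + 18 + 9 = 549/20.
So LHS = 549/20.
∫_0^3 v(x) φ(x) dx = ∫_0^3 (3*x^4 - 9*x^3 - 2*x^2 + 6*x) dx. Term by term:
  ∫_0^3 3*x^4 dx = 729/5;  ∫_0^3 -9*x^3 dx = -729/4;  ∫_0^3 -2*x^2 dx = -18;
  ∫_0^3 6*x dx = 27.
Sum: 729/5 − 729/4 − 18 + 27 = -549/20.
So RHS = -∫_0^3 v(x) φ(x) dx = 549/20.
LHS = RHS, so the identity holds for this test φ.
Moreover u is smooth here and v(x) = u'(x) = 2 - 3*x**2 pointwise, so the identity holds for every test function. Hence v is the weak derivative of u.


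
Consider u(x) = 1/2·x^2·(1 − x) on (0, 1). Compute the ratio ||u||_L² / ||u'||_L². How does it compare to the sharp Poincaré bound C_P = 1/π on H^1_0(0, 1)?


||u||_L² / ||u'||_L² = sqrt(14)/14 < C_P = 1/π.

u(x) = 1/2·x^2·(1 − x), so u'(x) = x*(2 - 3*x)/2.
u(x) = 1/2·x^2·(1 − x) vanishes at x = 0 and x = 1, so u ∈ H^1_0(0, 1). Differentiate via the product rule and integrate the resulting polynomials term by term.
  ∫_0^1 u² dx = ∫_0^1 (x^6/4 - x^5/2 + x^4/4) dx. Term by term:
    ∫_0^1 x^6/4 dx = 1/28;  ∫_0^1 -x^5/2 dx = -1/12;  ∫_0^1 x^4/4 dx = 1/20.
  Sum: 1/28 − 1/12 + 1/20 = 1/420.
  ∫_0^1 (u')² dx = ∫_0^1 (9*x^4/4 - 3*x^3 + x^2) dx. Term by term:
    ∫_0^1 9*x^4/4 dx = 9/20;  ∫_0^1 -3*x^3 dx = -3/4;  ∫_0^1 x^2 dx = 1/3.
  Sum: 9/20 − 3/4 + 1/3 = 1/30.
∫_0^1 u² dx = 1/420, so ||u||_L² = sqrt(105)/210.
∫_0^1 (u')² dx = 1/30, so ||u'||_L² = sqrt(30)/30.
Ratio ||u||_L² / ||u'||_L² = sqrt(14)/14.
Sharp Poincaré constant on H^1_0(0, 1) is C_P = L/π = 1/π, achieved by sin(π·x).
A polynomial bump cannot attain the sharp Poincaré constant (only the first sine eigenfunction does), so the ratio is strictly less than C_P, consistent with ||u||_L² ≤ C_P ||u'||_L².


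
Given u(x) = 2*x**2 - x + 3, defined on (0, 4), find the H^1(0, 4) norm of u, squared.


||u||_{H^1}^2 = 16648/15

The H^1 norm (squared) on an interval (0, L) is
  ||u||_{H^1}^2 = ∫_0^L u(x)^2 dx + ∫_0^L u'(x)^2 dx.
Compute u'(x) = 4*x - 1.
Then u(x)^2 = 4*x**4 - 4*x**3 + 13*x**2 - 6*x + 9 and u'(x)^2 = 16*x**2 - 8*x + 1.
Integrate each monomial from 0 to 4 using ∫_0^4 c·x^n dx = c·4^(n+1)/(n+1):
  ∫_0^4 u(x)^2 dx = ∫_0^4 (4*x^4 - 4*x^3 + 13*x^2 - 6*x + 9) dx. Term by term:
    ∫_0^4 4*x^4 dx = 4096/5;  ∫_0^4 -4*x^3 dx = -256;  ∫_0^4 13*x^2 dx = 832/3;
    ∫_0^4 -6*x dx = -48;  ∫_0^4 9 dx = 36.
  Sum: 4096/5 − 256 + 832/3 − 48 + 36 = 12428/15.
  ∫_0^4 u'(x)^2 dx = ∫_0^4 (16*x^2 - 8*x + 1) dx. Term by term:
    ∫_0^4 16*x^2 dx = 1024/3;  ∫_0^4 -8*x dx = -64;  ∫_0^4 1 dx = 4.
  Sum: 1024/3 − 64 + 4 = 844/3.
Adding: ||u||_{H^1}^2 = 12428/15 + 844/3 = 16648/15.


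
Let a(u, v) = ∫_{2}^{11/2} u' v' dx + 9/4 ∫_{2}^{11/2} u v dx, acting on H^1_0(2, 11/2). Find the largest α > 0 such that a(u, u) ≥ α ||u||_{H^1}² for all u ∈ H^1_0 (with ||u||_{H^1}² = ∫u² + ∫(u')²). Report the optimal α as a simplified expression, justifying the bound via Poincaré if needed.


α = 1

Coercivity of a(·,·) on H^1_0(2, 11/2) means a(u, u) ≥ α ||u||_{H^1}² for every u ∈ H^1_0.
The interval has length L = 7/2, and Poincaré/coercivity depend only on L. Here a(u, u) = ∫(u')² + (9/4)·∫u².
Here c = 9/4 ≥ 1, so a(u,u) = ∫(u')² + c∫u² ≥ ∫(u')² + ∫u² = ||u||_{H^1}², i.e. α = 1 works. No larger α is possible: a(u,u) ≥ α||u||_{H^1}² means (1−α)∫(u')² ≥ (α−c)∫u², and for the modes u_n = sin(nπ(x−x₀)/L) (x₀ the left endpoint) one has ∫u_n²/∫(u_n')² = (L/(nπ))² → 0, so a(u_n,u_n)/||u_n||_{H^1}² → 1. Hence the optimal constant is α = 1.
Therefore α = 1.


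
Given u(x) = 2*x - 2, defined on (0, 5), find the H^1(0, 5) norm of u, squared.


||u||_{H^1}^2 = 320/3

The H^1 norm (squared) on an interval (0, L) is
  ||u||_{H^1}^2 = ∫_0^L u(x)^2 dx + ∫_0^L u'(x)^2 dx.
Compute u'(x) = 2.
Then u(x)^2 = 4*x**2 - 8*x + 4 and u'(x)^2 = 4.
Integrate each monomial from 0 to 5 using ∫_0^5 c·x^n dx = c·5^(n+1)/(n+1):
  ∫_0^5 u(x)^2 dx = ∫_0^5 (4*x^2 - 8*x + 4) dx. Term by term:
    ∫_0^5 4*x^2 dx = 500/3;  ∫_0^5 -8*x dx = -100;  ∫_0^5 4 dx = 20.
  Sum: 500/3 − 100 + 20 = 260/3.
  ∫_0^5 u'(x)^2 dx = ∫_0^5 (4) dx. Term by term:
    ∫_0^5 4 dx = 20.
Adding: ||u||_{H^1}^2 = 260/3 + 20 = 320/3.


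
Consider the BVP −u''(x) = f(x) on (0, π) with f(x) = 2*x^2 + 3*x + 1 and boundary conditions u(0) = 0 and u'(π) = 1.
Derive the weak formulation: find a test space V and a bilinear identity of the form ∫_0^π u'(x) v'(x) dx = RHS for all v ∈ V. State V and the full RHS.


V = {v ∈ H^1(0, π) : v(0) = 0} (test functions vanish at x = 0 where u is specified); weak form: ∫_0^π u'v' dx = ∫_0^π (2*x^2 + 3*x + 1) v dx + v(π) for all v ∈ V.

Multiply both sides by a test function v and integrate from 0 to π:
  ∫_0^π −u''(x) v(x) dx = ∫_0^π f(x) v(x) dx.
Integrate the LHS by parts once:
  ∫_0^π −u'' v dx = −[u'(x) v(x)]_0^π + ∫_0^π u'(x) v'(x) dx.
Thus ∫_0^π u'(x) v'(x) dx = ∫_0^π f(x) v(x) dx + [u'(x) v(x)]_0^π.
Choose V so that boundary terms are either known or forced to vanish.
Mixed BC: u(0) = 0 (Dirichlet) and u'(π) = 1 (Neumann). Define V = {v ∈ H^1(0, π) : v(0) = 0}. Then [u' v]_0^π = u'(π)·v(π) − u'(0)·0 = v(π).
Weak formulation: find u (satisfying any essential BC) such that ∫_0^π u'(x) v'(x) dx = ∫_0^π f v dx + v(π) for all v ∈ V (Dirichlet at 0 absorbed into V; Neumann datum at x = π contributes the boundary term).
Substituting f(x) = 2*x^2 + 3*x + 1, the right-hand side is ∫_0^π (2*x^2 + 3*x + 1) v dx + v(π).


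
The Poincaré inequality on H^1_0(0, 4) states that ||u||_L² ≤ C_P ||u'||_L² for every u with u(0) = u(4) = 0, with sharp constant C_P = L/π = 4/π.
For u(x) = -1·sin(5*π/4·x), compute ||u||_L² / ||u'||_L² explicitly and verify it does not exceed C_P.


||u||_L² / ||u'||_L² = 4/(5*π) < C_P = 4/π.

u(x) = -1·sin(5*π/4·x), so u'(x) = -5*π*cos(5*π*x/4)/4.
Writing u(x) = A·sin(kπx/L) with A = -1 and k = 5, use ∫_0^L sin²(kπx/L) dx = L/2 and ∫_0^L cos²(kπx/L) dx = L/2.
u² = 1·sin²(5*π/4·x) and (u')² = 25*π^2/16·cos²(5*π/4·x), and each of sin², cos² integrates to L/2 = 2 over (0, 4).
∫_0^4 u² dx = 2, so ||u||_L² = sqrt(2).
∫_0^4 (u')² dx = 25*π^2/8, so ||u'||_L² = 5*sqrt(2)*π/4.
Ratio ||u||_L² / ||u'||_L² = 4/(5*π).
Sharp Poincaré constant on H^1_0(0, 4) is C_P = L/π = 4/π, achieved by sin(π/4·x).
This is the k = 5 harmonic; the ratio L/(kπ) is strictly less than C_P = L/π, consistent with the sharp inequality ||u||_L² ≤ C_P ||u'||_L².


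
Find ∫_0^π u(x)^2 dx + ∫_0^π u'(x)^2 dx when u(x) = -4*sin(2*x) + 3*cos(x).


||u||_{H^1(0,π)}^2 = -64 + 49*π

u'(x) = -3*sin(x) - 8*cos(2*x).
Expand u² and (u')² and integrate term by term on (0, π), using: for integers n ≥ 1, ∫_0^π sin²(nx) dx = ∫_0^π cos²(nx) dx = π/2; for n ≠ n', ∫_0^π sin(nx)sin(n'x) dx = ∫_0^π cos(nx)cos(n'x) dx = 0; and by product-to-sum, ∫_0^π sin(nx)cos(n'x) dx = ½∫_0^π [sin((n+n')x) + sin((n−n')x)] dx, which is 0 when n+n' is even and 2n/(n²−n'²) when n+n' is odd (it need not vanish on (0, π)).
  u² squared terms: (-4)²·∫sin(2x)² dx = 16·π/2 = 8*π;  (3)²·∫cos(x)² dx = 9·π/2 = 9*π/2.
  u² cross terms: 2·(-4)·(3)·∫sin(2x)·cos(x) dx = -24·(4/3) = -32.
  So ∫_0^π u² dx = 8*π + 9*π/2 − 32 = -32 + 25*π/2.
  (u')² squared terms: (-8)²·∫cos(2x)² dx = 64·π/2 = 32*π;  (-3)²·∫sin(x)² dx = 9·π/2 = 9*π/2.
  (u')² cross terms: 2·(-8)·(-3)·∫cos(2x)·sin(x) dx = 48·(-2/3) = -32.
  So ∫_0^π (u')² dx = 32*π + 9*π/2 − 32 = -32 + 73*π/2.
||u||_{H^1}^2 = (-32 + 25*π/2) + (-32 + 73*π/2) = -64 + 49*π.


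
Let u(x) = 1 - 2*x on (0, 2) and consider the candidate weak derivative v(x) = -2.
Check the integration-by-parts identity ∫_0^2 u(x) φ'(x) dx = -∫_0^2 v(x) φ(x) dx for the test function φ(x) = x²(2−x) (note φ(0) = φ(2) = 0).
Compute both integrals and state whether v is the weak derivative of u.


LHS = 8/3, RHS = 8/3. Yes, v = u' weakly.

u(x) = 1 - 2*x, classical derivative u'(x) = -2.
φ(x) = x²(2−x), so φ'(x) = x*(4 - 3*x).
Note φ(0) = φ(2) = 0, so the boundary term u·φ vanishes.
LHS = ∫_0^2 u(x) φ'(x) dx = ∫_0^2 (6*x^3 - 11*x^2 + 4*x) dx. Term by term:
  ∫_0^2 6*x^3 dx = 24;  ∫_0^2 -11*x^2 dx = -88/3;  ∫_0^2 4*x dx = 8.
Sum: 24 − 88/3 + 8 = 8/3.
So LHS = 8/3.
∫_0^2 v(x) φ(x) dx = ∫_0^2 (2*x^3 - 4*x^2) dx. Term by term:
  ∫_0^2 2*x^3 dx = 8;  ∫_0^2 -4*x^2 dx = -32/3.
Sum: 8 − 32/3 = -8/3.
So RHS = -∫_0^2 v(x) φ(x) dx = 8/3.
LHS = RHS, so the identity holds for this test φ.
Moreover u is smooth here and v(x) = u'(x) = -2 pointwise, so the identity holds for every test function. Hence v is the weak derivative of u.


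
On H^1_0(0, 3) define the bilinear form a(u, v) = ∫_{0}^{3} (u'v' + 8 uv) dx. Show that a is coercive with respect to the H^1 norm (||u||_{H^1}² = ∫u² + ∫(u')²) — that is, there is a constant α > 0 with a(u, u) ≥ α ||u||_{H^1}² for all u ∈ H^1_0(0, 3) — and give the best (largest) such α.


α = 1

Coercivity of a(·,·) on H^1_0(0, 3) means a(u, u) ≥ α ||u||_{H^1}² for every u ∈ H^1_0.
The interval has length L = 3, and Poincaré/coercivity depend only on L. Here a(u, u) = ∫(u')² + (8)·∫u².
Here c = 8 ≥ 1, so a(u,u) = ∫(u')² + c∫u² ≥ ∫(u')² + ∫u² = ||u||_{H^1}², i.e. α = 1 works. No larger α is possible: a(u,u) ≥ α||u||_{H^1}² means (1−α)∫(u')² ≥ (α−c)∫u², and for the modes u_n = sin(nπ(x−x₀)/L) (x₀ the left endpoint) one has ∫u_n²/∫(u_n')² = (L/(nπ))² → 0, so a(u_n,u_n)/||u_n||_{H^1}² → 1. Hence the optimal constant is α = 1.
Therefore α = 1.


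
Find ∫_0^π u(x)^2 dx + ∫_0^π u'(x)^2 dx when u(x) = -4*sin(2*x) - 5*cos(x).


||u||_{H^1(0,π)}^2 = 320/3 + 65*π

u'(x) = 5*sin(x) - 8*cos(2*x).
Expand u² and (u')² and integrate term by term on (0, π), using: for integers n ≥ 1, ∫_0^π sin²(nx) dx = ∫_0^π cos²(nx) dx = π/2; for n ≠ n', ∫_0^π sin(nx)sin(n'x) dx = ∫_0^π cos(nx)cos(n'x) dx = 0; and by product-to-sum, ∫_0^π sin(nx)cos(n'x) dx = ½∫_0^π [sin((n+n')x) + sin((n−n')x)] dx, which is 0 when n+n' is even and 2n/(n²−n'²) when n+n' is odd (it need not vanish on (0, π)).
  u² squared terms: (-5)²·∫cos(x)² dx = 25·π/2 = 25*π/2;  (-4)²·∫sin(2x)² dx = 16·π/2 = 8*π.
  u² cross terms: 2·(-5)·(-4)·∫cos(x)·sin(2x) dx = 40·(4/3) = 160/3.
  So ∫_0^π u² dx = 25*π/2 + 8*π + 160/3 = 160/3 + 41*π/2.
  (u')² squared terms: (-8)²·∫cos(2x)² dx = 64·π/2 = 32*π;  (5)²·∫sin(x)² dx = 25·π/2 = 25*π/2.
  (u')² cross terms: 2·(-8)·(5)·∫cos(2x)·sin(x) dx = -80·(-2/3) = 160/3.
  So ∫_0^π (u')² dx = 32*π + 25*π/2 + 160/3 = 160/3 + 89*π/2.
||u||_{H^1}^2 = (160/3 + 41*π/2) + (160/3 + 89*π/2) = 320/3 + 65*π.


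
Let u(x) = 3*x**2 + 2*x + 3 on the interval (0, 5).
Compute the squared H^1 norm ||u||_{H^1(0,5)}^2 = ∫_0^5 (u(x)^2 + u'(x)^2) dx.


||u||_{H^1}^2 = 31295/3

The H^1 norm (squared) on an interval (0, L) is
  ||u||_{H^1}^2 = ∫_0^L u(x)^2 dx + ∫_0^L u'(x)^2 dx.
Compute u'(x) = 6*x + 2.
Then u(x)^2 = 9*x**4 + 12*x**3 + 22*x**2 + 12*x + 9 and u'(x)^2 = 36*x**2 + 24*x + 4.
Integrate each monomial from 0 to 5 using ∫_0^5 c·x^n dx = c·5^(n+1)/(n+1):
  ∫_0^5 u(x)^2 dx = ∫_0^5 (9*x^4 + 12*x^3 + 22*x^2 + 12*x + 9) dx. Term by term:
    ∫_0^5 9*x^4 dx = 5625;  ∫_0^5 12*x^3 dx = 1875;  ∫_0^5 22*x^2 dx = 2750/3;
    ∫_0^5 12*x dx = 150;  ∫_0^5 9 dx = 45.
  Sum: 5625 + 1875 + 2750/3 + 150 + 45 = 25835/3.
  ∫_0^5 u'(x)^2 dx = ∫_0^5 (36*x^2 + 24*x + 4) dx. Term by term:
    ∫_0^5 36*x^2 dx = 1500;  ∫_0^5 24*x dx = 300;  ∫_0^5 4 dx = 20.
  Sum: 1500 + 300 + 20 = 1820.
Adding: ||u||_{H^1}^2 = 25835/3 + 1820 = 31295/3.


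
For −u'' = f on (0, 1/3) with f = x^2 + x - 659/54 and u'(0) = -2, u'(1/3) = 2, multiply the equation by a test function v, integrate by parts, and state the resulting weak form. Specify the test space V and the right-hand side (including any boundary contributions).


V = H^1(0, 1/3) (v unrestricted at boundary; u is determined up to an additive constant); weak form: ∫_0^1/3 u'v' dx = ∫_0^1/3 (x^2 + x - 659/54) v dx + 2·v(1/3) + 2·v(0) for all v ∈ V.

Multiply both sides by a test function v and integrate from 0 to 1/3:
  ∫_0^1/3 −u''(x) v(x) dx = ∫_0^1/3 f(x) v(x) dx.
Integrate the LHS by parts once:
  ∫_0^1/3 −u'' v dx = −[u'(x) v(x)]_0^1/3 + ∫_0^1/3 u'(x) v'(x) dx.
Thus ∫_0^1/3 u'(x) v'(x) dx = ∫_0^1/3 f(x) v(x) dx + [u'(x) v(x)]_0^1/3.
Choose V so that boundary terms are either known or forced to vanish.
u has inhomogeneous Neumann u'(0) = -2, u'(1/3) = 2. [u' v]_0^1/3 = (2)·v(1/3) − (-2)·v(0) = 2·v(1/3) + 2·v(0). Take V = H^1(0, 1/3); boundary term becomes part of RHS.
Weak formulation: find u (satisfying any essential BC) such that ∫_0^1/3 u'(x) v'(x) dx = ∫_0^1/3 f v dx + 2·v(1/3) + 2·v(0) for all v ∈ V (Neumann data are natural BCs: they enter the RHS as boundary terms).
Substituting f(x) = x^2 + x - 659/54, the right-hand side is ∫_0^1/3 (x^2 + x - 659/54) v dx + 2·v(1/3) + 2·v(0).
Compatibility check (pure Neumann): taking v ≡ 1 ∈ V gives 0 = ∫_0^1/3 f dx + (2) − (-2), i.e. ∫_0^1/3 f dx must equal u'(0) − u'(1/3) = -4. Indeed ∫_0^1/3 (x^2 + x - 659/54) dx = -4, so the data are compatible. The solution is then unique only up to an additive constant (fix it e.g. by requiring ∫_0^1/3 u dx = 0).


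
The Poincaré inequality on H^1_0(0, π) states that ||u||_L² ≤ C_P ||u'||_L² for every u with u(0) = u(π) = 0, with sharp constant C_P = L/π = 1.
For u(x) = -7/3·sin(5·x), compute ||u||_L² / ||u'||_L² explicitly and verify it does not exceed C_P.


||u||_L² / ||u'||_L² = 1/5 < C_P = 1.

u(x) = -7/3·sin(5·x), so u'(x) = -35*cos(5*x)/3.
Writing u(x) = A·sin(kπx/L) with A = -7/3 and k = 5, use ∫_0^L sin²(kπx/L) dx = L/2 and ∫_0^L cos²(kπx/L) dx = L/2.
u² = 49/9·sin²(5·x) and (u')² = 1225/9·cos²(5·x), and each of sin², cos² integrates to L/2 = π/2 over (0, π).
∫_0^π u² dx = 49*π/18, so ||u||_L² = 7*sqrt(2)*sqrt(π)/6.
∫_0^π (u')² dx = 1225*π/18, so ||u'||_L² = 35*sqrt(2)*sqrt(π)/6.
Ratio ||u||_L² / ||u'||_L² = 1/5.
Sharp Poincaré constant on H^1_0(0, π) is C_P = L/π = 1, achieved by sin(x).
This is the k = 5 harmonic; the ratio L/(kπ) is strictly less than C_P = L/π, consistent with the sharp inequality ||u||_L² ≤ C_P ||u'||_L².


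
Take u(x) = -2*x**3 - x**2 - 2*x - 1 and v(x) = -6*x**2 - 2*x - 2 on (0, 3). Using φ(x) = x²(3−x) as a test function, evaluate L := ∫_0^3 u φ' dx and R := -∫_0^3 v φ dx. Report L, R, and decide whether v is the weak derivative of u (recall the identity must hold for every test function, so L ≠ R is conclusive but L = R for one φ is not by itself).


LHS = 918/5, RHS = 918/5. Yes, v = u' weakly.

u(x) = -2*x**3 - x**2 - 2*x - 1, classical derivative u'(x) = -6*x**2 - 2*x - 2.
φ(x) = x²(3−x), so φ'(x) = 3*x*(2 - x).
Note φ(0) = φ(3) = 0, so the boundary term u·φ vanishes.
LHS = ∫_0^3 u(x) φ'(x) dx = ∫_0^3 (6*x^5 - 9*x^4 - 9*x^2 - 6*x) dx. Term by term:
  ∫_0^3 6*x^5 dx = 729;  ∫_0^3 -9*x^4 dx = -2187/5;  ∫_0^3 -9*x^2 dx = -81;
  ∫_0^3 -6*x dx = -27.
Sum: 729 − 2187/5 − 81 − 27 = 918/5.
So LHS = 918/5.
∫_0^3 v(x) φ(x) dx = ∫_0^3 (6*x^5 - 16*x^4 - 4*x^3 - 6*x^2) dx. Term by term:
  ∫_0^3 6*x^5 dx = 729;  ∫_0^3 -16*x^4 dx = -3888/5;  ∫_0^3 -4*x^3 dx = -81;
  ∫_0^3 -6*x^2 dx = -54.
Sum: 729 − 3888/5 − 81 − 54 = -918/5.
So RHS = -∫_0^3 v(x) φ(x) dx = 918/5.
LHS = RHS, so the identity holds for this test φ.
Moreover u is smooth here and v(x) = u'(x) = -6*x**2 - 2*x - 2 pointwise, so the identity holds for every test function. Hence v is the weak derivative of u.


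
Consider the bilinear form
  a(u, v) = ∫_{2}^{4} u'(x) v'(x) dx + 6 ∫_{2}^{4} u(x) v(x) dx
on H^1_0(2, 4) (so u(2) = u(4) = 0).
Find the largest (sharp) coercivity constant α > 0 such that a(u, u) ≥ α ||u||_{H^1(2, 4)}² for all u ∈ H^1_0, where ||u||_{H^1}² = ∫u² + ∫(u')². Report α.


α = 1

Coercivity of a(·,·) on H^1_0(2, 4) means a(u, u) ≥ α ||u||_{H^1}² for every u ∈ H^1_0.
The interval has length L = 2, and Poincaré/coercivity depend only on L. Here a(u, u) = ∫(u')² + (6)·∫u².
Here c = 6 ≥ 1, so a(u,u) = ∫(u')² + c∫u² ≥ ∫(u')² + ∫u² = ||u||_{H^1}², i.e. α = 1 works. No larger α is possible: a(u,u) ≥ α||u||_{H^1}² means (1−α)∫(u')² ≥ (α−c)∫u², and for the modes u_n = sin(nπ(x−x₀)/L) (x₀ the left endpoint) one has ∫u_n²/∫(u_n')² = (L/(nπ))² → 0, so a(u_n,u_n)/||u_n||_{H^1}² → 1. Hence the optimal constant is α = 1.
Therefore α = 1.


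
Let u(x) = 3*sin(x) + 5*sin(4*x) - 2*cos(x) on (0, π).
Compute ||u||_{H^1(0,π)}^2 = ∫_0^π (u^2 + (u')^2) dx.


||u||_{H^1(0,π)}^2 = -64/3 + 451*π/2

u'(x) = 2*sin(x) + 3*cos(x) + 20*cos(4*x).
Expand u² and (u')² and integrate term by term on (0, π), using: for integers n ≥ 1, ∫_0^π sin²(nx) dx = ∫_0^π cos²(nx) dx = π/2; for n ≠ n', ∫_0^π sin(nx)sin(n'x) dx = ∫_0^π cos(nx)cos(n'x) dx = 0; and by product-to-sum, ∫_0^π sin(nx)cos(n'x) dx = ½∫_0^π [sin((n+n')x) + sin((n−n')x)] dx, which is 0 when n+n' is even and 2n/(n²−n'²) when n+n' is odd (it need not vanish on (0, π)).
  u² squared terms: (-2)²·∫cos(x)² dx = 4·π/2 = 2*π;  (3)²·∫sin(x)² dx = 9·π/2 = 9*π/2;  (5)²·∫sin(4x)² dx = 25·π/2 = 25*π/2.
  u² cross terms: 2·(-2)·(3)·∫cos(x)·sin(x) dx = -12·(0) = 0;  2·(-2)·(5)·∫cos(x)·sin(4x) dx = -20·(8/15) = -32/3;  2·(3)·(5)·∫sin(x)·sin(4x) dx = 30·(0) = 0.
  So ∫_0^π u² dx = 2*π + 9*π/2 + 25*π/2 + 0 − 32/3 + 0 = -32/3 + 19*π.
  (u')² squared terms: (2)²·∫sin(x)² dx = 4·π/2 = 2*π;  (3)²·∫cos(x)² dx = 9·π/2 = 9*π/2;  (20)²·∫cos(4x)² dx = 400·π/2 = 200*π.
  (u')² cross terms: 2·(2)·(3)·∫sin(x)·cos(x) dx = 12·(0) = 0;  2·(2)·(20)·∫sin(x)·cos(4x) dx = 80·(-2/15) = -32/3;  2·(3)·(20)·∫cos(x)·cos(4x) dx = 120·(0) = 0.
  So ∫_0^π (u')² dx = 2*π + 9*π/2 + 200*π + 0 − 32/3 + 0 = -32/3 + 413*π/2.
||u||_{H^1}^2 = (-32/3 + 19*π) + (-32/3 + 413*π/2) = -64/3 + 451*π/2.


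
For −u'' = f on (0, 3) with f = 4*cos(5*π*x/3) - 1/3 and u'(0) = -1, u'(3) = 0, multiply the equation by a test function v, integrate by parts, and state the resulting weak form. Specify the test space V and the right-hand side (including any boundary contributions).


V = H^1(0, 3) (v unrestricted at boundary; u is determined up to an additive constant); weak form: ∫_0^3 u'v' dx = ∫_0^3 (4*cos(5*π*x/3) - 1/3) v dx + v(0) for all v ∈ V.

Multiply both sides by a test function v and integrate from 0 to 3:
  ∫_0^3 −u''(x) v(x) dx = ∫_0^3 f(x) v(x) dx.
Integrate the LHS by parts once:
  ∫_0^3 −u'' v dx = −[u'(x) v(x)]_0^3 + ∫_0^3 u'(x) v'(x) dx.
Thus ∫_0^3 u'(x) v'(x) dx = ∫_0^3 f(x) v(x) dx + [u'(x) v(x)]_0^3.
Choose V so that boundary terms are either known or forced to vanish.
u has inhomogeneous Neumann u'(0) = -1, u'(3) = 0. [u' v]_0^3 = (0)·v(3) − (-1)·v(0) = v(0). Take V = H^1(0, 3); boundary term becomes part of RHS.
Weak formulation: find u (satisfying any essential BC) such that ∫_0^3 u'(x) v'(x) dx = ∫_0^3 f v dx + v(0) for all v ∈ V (Neumann data are natural BCs: they enter the RHS as boundary terms).
Substituting f(x) = 4*cos(5*π*x/3) - 1/3, the right-hand side is ∫_0^3 (4*cos(5*π*x/3) - 1/3) v dx + v(0).
Compatibility check (pure Neumann): taking v ≡ 1 ∈ V gives 0 = ∫_0^3 f dx + (0) − (-1), i.e. ∫_0^3 f dx must equal u'(0) − u'(3) = -1. Indeed ∫_0^3 (4*cos(5*π*x/3) - 1/3) dx = -1, so the data are compatible. The solution is then unique only up to an additive constant (fix it e.g. by requiring ∫_0^3 u dx = 0).


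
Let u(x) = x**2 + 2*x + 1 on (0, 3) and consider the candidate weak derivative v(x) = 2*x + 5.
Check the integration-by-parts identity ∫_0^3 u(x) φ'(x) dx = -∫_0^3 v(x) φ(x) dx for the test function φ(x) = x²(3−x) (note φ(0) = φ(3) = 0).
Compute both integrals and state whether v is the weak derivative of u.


LHS = -189/5, RHS = -1161/20. No, v is not the weak derivative of u.

u(x) = x**2 + 2*x + 1, classical derivative u'(x) = 2*x + 2.
φ(x) = x²(3−x), so φ'(x) = 3*x*(2 - x).
Note φ(0) = φ(3) = 0, so the boundary term u·φ vanishes.
LHS = ∫_0^3 u(x) φ'(x) dx = ∫_0^3 (-3*x^4 + 9*x^2 + 6*x) dx. Term by term:
  ∫_0^3 -3*x^4 dx = -729/5;  ∫_0^3 9*x^2 dx = 81;  ∫_0^3 6*x dx = 27.
Sum: -729/5 + 81 + 27 = -189/5.
So LHS = -189/5.
∫_0^3 v(x) φ(x) dx = ∫_0^3 (-2*x^4 + x^3 + 15*x^2) dx. Term by term:
  ∫_0^3 -2*x^4 dx = -486/5;  ∫_0^3 x^3 dx = 81/4;  ∫_0^3 15*x^2 dx = 135.
Sum: -486/5 + 81/4 + 135 = 1161/20.
So RHS = -∫_0^3 v(x) φ(x) dx = -1161/20.
LHS − RHS = 81/4 ≠ 0, so the identity fails.
(For a valid weak derivative the identity must hold for EVERY test function, in particular this one. The failure shows v is NOT the weak derivative of u.)
Correct weak derivative would be u'(x) = 2*x + 2.


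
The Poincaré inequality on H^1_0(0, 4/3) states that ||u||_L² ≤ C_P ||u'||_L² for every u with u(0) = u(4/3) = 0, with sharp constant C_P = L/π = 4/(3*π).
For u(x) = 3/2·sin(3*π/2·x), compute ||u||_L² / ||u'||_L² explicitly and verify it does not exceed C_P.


||u||_L² / ||u'||_L² = 2/(3*π) < C_P = 4/(3*π).

u(x) = 3/2·sin(3*π/2·x), so u'(x) = 9*π*cos(3*π*x/2)/4.
Writing u(x) = A·sin(kπx/L) with A = 3/2 and k = 2, use ∫_0^L sin²(kπx/L) dx = L/2 and ∫_0^L cos²(kπx/L) dx = L/2.
u² = 9/4·sin²(3*π/2·x) and (u')² = 81*π^2/16·cos²(3*π/2·x), and each of sin², cos² integrates to L/2 = 2/3 over (0, 4/3).
∫_0^4/3 u² dx = 3/2, so ||u||_L² = sqrt(6)/2.
∫_0^4/3 (u')² dx = 27*π^2/8, so ||u'||_L² = 3*sqrt(6)*π/4.
Ratio ||u||_L² / ||u'||_L² = 2/(3*π).
Sharp Poincaré constant on H^1_0(0, 4/3) is C_P = L/π = 4/(3*π), achieved by sin(3*π/4·x).
This is the k = 2 harmonic; the ratio L/(kπ) is strictly less than C_P = L/π, consistent with the sharp inequality ||u||_L² ≤ C_P ||u'||_L².


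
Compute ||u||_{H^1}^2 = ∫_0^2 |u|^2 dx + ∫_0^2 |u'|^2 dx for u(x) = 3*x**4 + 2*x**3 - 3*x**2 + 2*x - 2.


||u||_{H^1}^2 = 433504/105

The H^1 norm (squared) on an interval (0, L) is
  ||u||_{H^1}^2 = ∫_0^L u(x)^2 dx + ∫_0^L u'(x)^2 dx.
Compute u'(x) = 12*x**3 + 6*x**2 - 6*x + 2.
Then u(x)^2 = 9*x**8 + 12*x**7 - 14*x**6 + 5*x**4 - 20*x**3 + 16*x**2 - 8*x + 4 and u'(x)^2 = 144*x**6 + 144*x**5 - 108*x**4 - 24*x**3 + 60*x**2 - 24*x + 4.
Integrate each monomial from 0 to 2 using ∫_0^2 c·x^n dx = c·2^(n+1)/(n+1):
  ∫_0^2 u(x)^2 dx = ∫_0^2 (9*x^8 + 12*x^7 - 14*x^6 + 5*x^4 - 20*x^3 + 16*x^2 - 8*x + 4) dx. Term by term:
    ∫_0^2 9*x^8 dx = 512;  ∫_0^2 12*x^7 dx = 384;  ∫_0^2 -14*x^6 dx = -256;
    ∫_0^2 5*x^4 dx = 32;  ∫_0^2 -20*x^3 dx = -80;  ∫_0^2 16*x^2 dx = 128/3;
    ∫_0^2 -8*x dx = -16;  ∫_0^2 4 dx = 8.
  Sum: 512 + 384 − 256 + 32 − 80 + 128/3 − 16 + 8 = 1880/3.
  ∫_0^2 u'(x)^2 dx = ∫_0^2 (144*x^6 + 144*x^5 - 108*x^4 - 24*x^3 + 60*x^2 - 24*x + 4) dx. Term by term:
    ∫_0^2 144*x^6 dx = 18432/7;  ∫_0^2 144*x^5 dx = 1536;  ∫_0^2 -108*x^4 dx = -3456/5;
    ∫_0^2 -24*x^3 dx = -96;  ∫_0^2 60*x^2 dx = 160;  ∫_0^2 -24*x dx = -48;
    ∫_0^2 4 dx = 8.
  Sum: 18432/7 + 1536 − 3456/5 − 96 + 160 − 48 + 8 = 122568/35.
Adding: ||u||_{H^1}^2 = 1880/3 + 122568/35 = 433504/105.


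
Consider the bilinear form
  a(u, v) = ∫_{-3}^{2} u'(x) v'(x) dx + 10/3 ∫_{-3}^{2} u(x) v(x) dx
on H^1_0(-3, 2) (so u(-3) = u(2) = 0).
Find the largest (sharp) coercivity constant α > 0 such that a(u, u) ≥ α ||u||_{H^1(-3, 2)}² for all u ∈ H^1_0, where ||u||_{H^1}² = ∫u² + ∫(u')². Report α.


α = 1

Coercivity of a(·,·) on H^1_0(-3, 2) means a(u, u) ≥ α ||u||_{H^1}² for every u ∈ H^1_0.
The interval has length L = 5, and Poincaré/coercivity depend only on L. Here a(u, u) = ∫(u')² + (10/3)·∫u².
Here c = 10/3 ≥ 1, so a(u,u) = ∫(u')² + c∫u² ≥ ∫(u')² + ∫u² = ||u||_{H^1}², i.e. α = 1 works. No larger α is possible: a(u,u) ≥ α||u||_{H^1}² means (1−α)∫(u')² ≥ (α−c)∫u², and for the modes u_n = sin(nπ(x−x₀)/L) (x₀ the left endpoint) one has ∫u_n²/∫(u_n')² = (L/(nπ))² → 0, so a(u_n,u_n)/||u_n||_{H^1}² → 1. Hence the optimal constant is α = 1.
Therefore α = 1.


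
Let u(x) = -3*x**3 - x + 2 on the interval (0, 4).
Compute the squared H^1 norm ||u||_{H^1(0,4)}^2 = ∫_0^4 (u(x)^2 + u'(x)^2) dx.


||u||_{H^1}^2 = 4043348/105

The H^1 norm (squared) on an interval (0, L) is
  ||u||_{H^1}^2 = ∫_0^L u(x)^2 dx + ∫_0^L u'(x)^2 dx.
Compute u'(x) = -9*x**2 - 1.
Then u(x)^2 = 9*x**6 + 6*x**4 - 12*x**3 + x**2 - 4*x + 4 and u'(x)^2 = 81*x**4 + 18*x**2 + 1.
Integrate each monomial from 0 to 4 using ∫_0^4 c·x^n dx = c·4^(n+1)/(n+1):
  ∫_0^4 u(x)^2 dx = ∫_0^4 (9*x^6 + 6*x^4 - 12*x^3 + x^2 - 4*x + 4) dx. Term by term:
    ∫_0^4 9*x^6 dx = 147456/7;  ∫_0^4 6*x^4 dx = 6144/5;  ∫_0^4 -12*x^3 dx = -768;
    ∫_0^4 x^2 dx = 64/3;  ∫_0^4 -4*x dx = -32;  ∫_0^4 4 dx = 16.
  Sum: 147456/7 + 6144/5 − 768 + 64/3 − 32 + 16 = 2260784/105.
  ∫_0^4 u'(x)^2 dx = ∫_0^4 (81*x^4 + 18*x^2 + 1) dx. Term by term:
    ∫_0^4 81*x^4 dx = 82944/5;  ∫_0^4 18*x^2 dx = 384;  ∫_0^4 1 dx = 4.
  Sum: 82944/5 + 384 + 4 = 84884/5.
Adding: ||u||_{H^1}^2 = 2260784/105 + 84884/5 = 4043348/105.


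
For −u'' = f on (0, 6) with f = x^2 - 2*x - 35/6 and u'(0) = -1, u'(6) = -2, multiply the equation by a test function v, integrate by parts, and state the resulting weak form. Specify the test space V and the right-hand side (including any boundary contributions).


V = H^1(0, 6) (v unrestricted at boundary; u is determined up to an additive constant); weak form: ∫_0^6 u'v' dx = ∫_0^6 (x^2 - 2*x - 35/6) v dx − 2·v(6) + v(0) for all v ∈ V.

Multiply both sides by a test function v and integrate from 0 to 6:
  ∫_0^6 −u''(x) v(x) dx = ∫_0^6 f(x) v(x) dx.
Integrate the LHS by parts once:
  ∫_0^6 −u'' v dx = −[u'(x) v(x)]_0^6 + ∫_0^6 u'(x) v'(x) dx.
Thus ∫_0^6 u'(x) v'(x) dx = ∫_0^6 f(x) v(x) dx + [u'(x) v(x)]_0^6.
Choose V so that boundary terms are either known or forced to vanish.
u has inhomogeneous Neumann u'(0) = -1, u'(6) = -2. [u' v]_0^6 = (-2)·v(6) − (-1)·v(0) = − 2·v(6) + v(0). Take V = H^1(0, 6); boundary term becomes part of RHS.
Weak formulation: find u (satisfying any essential BC) such that ∫_0^6 u'(x) v'(x) dx = ∫_0^6 f v dx − 2·v(6) + v(0) for all v ∈ V (Neumann data are natural BCs: they enter the RHS as boundary terms).
Substituting f(x) = x^2 - 2*x - 35/6, the right-hand side is ∫_0^6 (x^2 - 2*x - 35/6) v dx − 2·v(6) + v(0).
Compatibility check (pure Neumann): taking v ≡ 1 ∈ V gives 0 = ∫_0^6 f dx + (-2) − (-1), i.e. ∫_0^6 f dx must equal u'(0) − u'(6) = 1. Indeed ∫_0^6 (x^2 - 2*x - 35/6) dx = 1, so the data are compatible. The solution is then unique only up to an additive constant (fix it e.g. by requiring ∫_0^6 u dx = 0).


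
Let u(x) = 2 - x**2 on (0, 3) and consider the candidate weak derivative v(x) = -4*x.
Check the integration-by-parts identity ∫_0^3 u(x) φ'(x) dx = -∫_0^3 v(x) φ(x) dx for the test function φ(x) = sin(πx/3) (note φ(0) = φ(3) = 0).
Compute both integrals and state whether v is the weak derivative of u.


LHS = 18/π, RHS = 36/π. No, v is not the weak derivative of u.

u(x) = 2 - x**2, classical derivative u'(x) = -2*x.
φ(x) = sin(πx/3), so φ'(x) = π*cos(π*x/3)/3.
Note φ(0) = φ(3) = 0, so the boundary term u·φ vanishes.
LHS = ∫_0^3 u(x) φ'(x) dx = ∫_0^3 (-π*x^2*cos(π*x/3)/3 + 2*π*cos(π*x/3)/3) dx. Term by term:
  ∫_0^3 2*π*cos(π*x/3)/3 dx = 0;  ∫_0^3 -π*x^2*cos(π*x/3)/3 dx = 18/π.
Sum: 0 + 18/π = 18/π.
So LHS = 18/π.
∫_0^3 v(x) φ(x) dx = ∫_0^3 (-4*x*sin(π*x/3)) dx. Term by term:
  ∫_0^3 -4*x*sin(π*x/3) dx = -36/π.
So RHS = -∫_0^3 v(x) φ(x) dx = 36/π.
LHS − RHS = -18/π ≠ 0, so the identity fails.
(For a valid weak derivative the identity must hold for EVERY test function, in particular this one. The failure shows v is NOT the weak derivative of u.)
Correct weak derivative would be u'(x) = -2*x.


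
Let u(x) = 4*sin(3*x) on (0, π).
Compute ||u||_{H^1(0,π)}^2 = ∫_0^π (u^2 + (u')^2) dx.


||u||_{H^1(0,π)}^2 = 80*π

u'(x) = 12*cos(3*x).
Expand u² and (u')² and integrate term by term on (0, π), using: for integers n ≥ 1, ∫_0^π sin²(nx) dx = ∫_0^π cos²(nx) dx = π/2; for n ≠ n', ∫_0^π sin(nx)sin(n'x) dx = ∫_0^π cos(nx)cos(n'x) dx = 0; and by product-to-sum, ∫_0^π sin(nx)cos(n'x) dx = ½∫_0^π [sin((n+n')x) + sin((n−n')x)] dx, which is 0 when n+n' is even and 2n/(n²−n'²) when n+n' is odd (it need not vanish on (0, π)).
  u² squared terms: (4)²·∫sin(3x)² dx = 16·π/2 = 8*π.
  So ∫_0^π u² dx = 8*π.
  (u')² squared terms: (12)²·∫cos(3x)² dx = 144·π/2 = 72*π.
  So ∫_0^π (u')² dx = 72*π.
||u||_{H^1}^2 = (8*π) + (72*π) = 80*π.


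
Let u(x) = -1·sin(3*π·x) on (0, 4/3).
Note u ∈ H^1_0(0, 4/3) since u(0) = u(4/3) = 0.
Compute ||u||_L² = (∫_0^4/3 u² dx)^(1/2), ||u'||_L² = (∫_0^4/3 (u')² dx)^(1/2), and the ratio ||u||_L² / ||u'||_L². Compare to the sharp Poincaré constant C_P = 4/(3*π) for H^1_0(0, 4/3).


||u||_L² / ||u'||_L² = 1/(3*π) < C_P = 4/(3*π).

u(x) = -1·sin(3*π·x), so u'(x) = -3*π*cos(3*π*x).
Writing u(x) = A·sin(kπx/L) with A = -1 and k = 4, use ∫_0^L sin²(kπx/L) dx = L/2 and ∫_0^L cos²(kπx/L) dx = L/2.
u² = 1·sin²(3*π·x) and (u')² = 9*π^2·cos²(3*π·x), and each of sin², cos² integrates to L/2 = 2/3 over (0, 4/3).
∫_0^4/3 u² dx = 2/3, so ||u||_L² = sqrt(6)/3.
∫_0^4/3 (u')² dx = 6*π^2, so ||u'||_L² = sqrt(6)*π.
Ratio ||u||_L² / ||u'||_L² = 1/(3*π).
Sharp Poincaré constant on H^1_0(0, 4/3) is C_P = L/π = 4/(3*π), achieved by sin(3*π/4·x).
This is the k = 4 harmonic; the ratio L/(kπ) is strictly less than C_P = L/π, consistent with the sharp inequality ||u||_L² ≤ C_P ||u'||_L².


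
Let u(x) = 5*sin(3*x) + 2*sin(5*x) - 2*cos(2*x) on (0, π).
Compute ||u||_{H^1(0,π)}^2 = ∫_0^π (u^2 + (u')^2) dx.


||u||_{H^1(0,π)}^2 = -2920/21 + 187*π

u'(x) = 4*sin(2*x) + 15*cos(3*x) + 10*cos(5*x).
Expand u² and (u')² and integrate term by term on (0, π), using: for integers n ≥ 1, ∫_0^π sin²(nx) dx = ∫_0^π cos²(nx) dx = π/2; for n ≠ n', ∫_0^π sin(nx)sin(n'x) dx = ∫_0^π cos(nx)cos(n'x) dx = 0; and by product-to-sum, ∫_0^π sin(nx)cos(n'x) dx = ½∫_0^π [sin((n+n')x) + sin((n−n')x)] dx, which is 0 when n+n' is even and 2n/(n²−n'²) when n+n' is odd (it need not vanish on (0, π)).
  u² squared terms: (-2)²·∫cos(2x)² dx = 4·π/2 = 2*π;  (2)²·∫sin(5x)² dx = 4·π/2 = 2*π;  (5)²·∫sin(3x)² dx = 25·π/2 = 25*π/2.
  u² cross terms: 2·(-2)·(2)·∫cos(2x)·sin(5x) dx = -8·(10/21) = -80/21;  2·(-2)·(5)·∫cos(2x)·sin(3x) dx = -20·(6/5) = -24;  2·(2)·(5)·∫sin(5x)·sin(3x) dx = 20·(0) = 0.
  So ∫_0^π u² dx = 2*π + 2*π + 25*π/2 − 80/21 − 24 + 0 = -584/21 + 33*π/2.
  (u')² squared terms: (4)²·∫sin(2x)² dx = 16·π/2 = 8*π;  (10)²·∫cos(5x)² dx = 100·π/2 = 50*π;  (15)²·∫cos(3x)² dx = 225·π/2 = 225*π/2.
  (u')² cross terms: 2·(4)·(10)·∫sin(2x)·cos(5x) dx = 80·(-4/21) = -320/21;  2·(4)·(15)·∫sin(2x)·cos(3x) dx = 120·(-4/5) = -96;  2·(10)·(15)·∫cos(5x)·cos(3x) dx = 300·(0) = 0.
  So ∫_0^π (u')² dx = 8*π + 50*π + 225*π/2 − 320/21 − 96 + 0 = -2336/21 + 341*π/2.
||u||_{H^1}^2 = (-584/21 + 33*π/2) + (-2336/21 + 341*π/2) = -2920/21 + 187*π.


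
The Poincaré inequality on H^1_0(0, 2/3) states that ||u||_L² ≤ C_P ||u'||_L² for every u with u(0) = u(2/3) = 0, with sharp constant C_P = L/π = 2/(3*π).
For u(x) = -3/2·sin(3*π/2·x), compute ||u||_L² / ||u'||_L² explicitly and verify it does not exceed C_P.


||u||_L² / ||u'||_L² = 2/(3*π) = C_P.

u(x) = -3/2·sin(3*π/2·x), so u'(x) = -9*π*cos(3*π*x/2)/4.
Writing u(x) = A·sin(kπx/L) with A = -3/2 and k = 1, use ∫_0^L sin²(kπx/L) dx = L/2 and ∫_0^L cos²(kπx/L) dx = L/2.
u² = 9/4·sin²(3*π/2·x) and (u')² = 81*π^2/16·cos²(3*π/2·x), and each of sin², cos² integrates to L/2 = 1/3 over (0, 2/3).
∫_0^2/3 u² dx = 3/4, so ||u||_L² = sqrt(3)/2.
∫_0^2/3 (u')² dx = 27*π^2/16, so ||u'||_L² = 3*sqrt(3)*π/4.
Ratio ||u||_L² / ||u'||_L² = 2/(3*π).
Sharp Poincaré constant on H^1_0(0, 2/3) is C_P = L/π = 2/(3*π), achieved by sin(3*π/2·x).
This is the k = 1 eigenfunction (up to amplitude), so the ratio equals the sharp Poincaré constant exactly.


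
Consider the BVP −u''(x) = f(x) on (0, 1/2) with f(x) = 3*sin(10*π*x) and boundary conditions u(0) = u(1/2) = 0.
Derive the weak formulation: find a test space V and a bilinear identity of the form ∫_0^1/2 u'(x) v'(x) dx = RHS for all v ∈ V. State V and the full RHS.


V = H^1_0(0, 1/2) (so v(0) = v(1/2) = 0); weak form: ∫_0^1/2 u'v' dx = ∫_0^1/2 (3*sin(10*π*x)) v dx for all v ∈ V.

Multiply both sides by a test function v and integrate from 0 to 1/2:
  ∫_0^1/2 −u''(x) v(x) dx = ∫_0^1/2 f(x) v(x) dx.
Integrate the LHS by parts once:
  ∫_0^1/2 −u'' v dx = −[u'(x) v(x)]_0^1/2 + ∫_0^1/2 u'(x) v'(x) dx.
Thus ∫_0^1/2 u'(x) v'(x) dx = ∫_0^1/2 f(x) v(x) dx + [u'(x) v(x)]_0^1/2.
Choose V so that boundary terms are either known or forced to vanish.
u is Dirichlet: u(0) = u(1/2) = 0. Let V = H^1_0(0, 1/2); then v(0) = v(1/2) = 0, and [u' v]_0^1/2 = 0.
Weak formulation: find u (satisfying any essential BC) such that ∫_0^1/2 u'(x) v'(x) dx = ∫_0^1/2 f v dx for all v ∈ V.
Substituting f(x) = 3*sin(10*π*x), the right-hand side is ∫_0^1/2 (3*sin(10*π*x)) v dx.


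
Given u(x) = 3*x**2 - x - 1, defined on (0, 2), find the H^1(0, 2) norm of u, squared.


||u||_{H^1}^2 = 1504/15

The H^1 norm (squared) on an interval (0, L) is
  ||u||_{H^1}^2 = ∫_0^L u(x)^2 dx + ∫_0^L u'(x)^2 dx.
Compute u'(x) = 6*x - 1.
Then u(x)^2 = 9*x**4 - 6*x**3 - 5*x**2 + 2*x + 1 and u'(x)^2 = 36*x**2 - 12*x + 1.
Integrate each monomial from 0 to 2 using ∫_0^2 c·x^n dx = c·2^(n+1)/(n+1):
  ∫_0^2 u(x)^2 dx = ∫_0^2 (9*x^4 - 6*x^3 - 5*x^2 + 2*x + 1) dx. Term by term:
    ∫_0^2 9*x^4 dx = 288/5;  ∫_0^2 -6*x^3 dx = -24;  ∫_0^2 -5*x^2 dx = -40/3;
    ∫_0^2 2*x dx = 4;  ∫_0^2 1 dx = 2.
  Sum: 288/5 − 24 − 40/3 + 4 + 2 = 394/15.
  ∫_0^2 u'(x)^2 dx = ∫_0^2 (36*x^2 - 12*x + 1) dx. Term by term:
    ∫_0^2 36*x^2 dx = 96;  ∫_0^2 -12*x dx = -24;  ∫_0^2 1 dx = 2.
  Sum: 96 − 24 + 2 = 74.
Adding: ||u||_{H^1}^2 = 394/15 + 74 = 1504/15.


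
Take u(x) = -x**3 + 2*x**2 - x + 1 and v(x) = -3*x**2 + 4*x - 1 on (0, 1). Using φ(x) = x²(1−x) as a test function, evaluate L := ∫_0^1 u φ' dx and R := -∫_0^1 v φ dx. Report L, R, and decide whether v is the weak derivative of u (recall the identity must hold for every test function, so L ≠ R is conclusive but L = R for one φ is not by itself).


LHS = -1/60, RHS = -1/60. Yes, v = u' weakly.

u(x) = -x**3 + 2*x**2 - x + 1, classical derivative u'(x) = -3*x**2 + 4*x - 1.
φ(x) = x²(1−x), so φ'(x) = x*(2 - 3*x).
Note φ(0) = φ(1) = 0, so the boundary term u·φ vanishes.
LHS = ∫_0^1 u(x) φ'(x) dx = ∫_0^1 (3*x^5 - 8*x^4 + 7*x^3 - 5*x^2 + 2*x) dx. Term by term:
  ∫_0^1 3*x^5 dx = 1/2;  ∫_0^1 -8*x^4 dx = -8/5;  ∫_0^1 7*x^3 dx = 7/4;
  ∫_0^1 -5*x^2 dx = -5/3;  ∫_0^1 2*x dx = 1.
Sum: 1/2 − 8/5 + 7/4 − 5/3 + 1 = -1/60.
So LHS = -1/60.
∫_0^1 v(x) φ(x) dx = ∫_0^1 (3*x^5 - 7*x^4 + 5*x^3 - x^2) dx. Term by term:
  ∫_0^1 3*x^5 dx = 1/2;  ∫_0^1 -7*x^4 dx = -7/5;  ∫_0^1 5*x^3 dx = 5/4;
  ∫_0^1 -x^2 dx = -1/3.
Sum: 1/2 − 7/5 + 5/4 − 1/3 = 1/60.
So RHS = -∫_0^1 v(x) φ(x) dx = -1/60.
LHS = RHS, so the identity holds for this test φ.
Moreover u is smooth here and v(x) = u'(x) = -3*x**2 + 4*x - 1 pointwise, so the identity holds for every test function. Hence v is the weak derivative of u.
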